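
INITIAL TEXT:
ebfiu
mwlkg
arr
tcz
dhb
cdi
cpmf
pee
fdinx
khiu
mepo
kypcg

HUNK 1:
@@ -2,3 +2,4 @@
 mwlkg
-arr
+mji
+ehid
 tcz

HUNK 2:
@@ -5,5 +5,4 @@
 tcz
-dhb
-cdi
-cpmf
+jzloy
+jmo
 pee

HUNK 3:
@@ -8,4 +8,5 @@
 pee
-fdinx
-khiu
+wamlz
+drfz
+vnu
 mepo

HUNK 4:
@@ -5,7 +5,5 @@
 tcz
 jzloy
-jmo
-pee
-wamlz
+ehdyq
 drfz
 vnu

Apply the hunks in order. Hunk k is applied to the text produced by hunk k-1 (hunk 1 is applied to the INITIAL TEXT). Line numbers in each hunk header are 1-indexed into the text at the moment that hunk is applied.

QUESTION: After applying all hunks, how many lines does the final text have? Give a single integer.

Answer: 11

Derivation:
Hunk 1: at line 2 remove [arr] add [mji,ehid] -> 13 lines: ebfiu mwlkg mji ehid tcz dhb cdi cpmf pee fdinx khiu mepo kypcg
Hunk 2: at line 5 remove [dhb,cdi,cpmf] add [jzloy,jmo] -> 12 lines: ebfiu mwlkg mji ehid tcz jzloy jmo pee fdinx khiu mepo kypcg
Hunk 3: at line 8 remove [fdinx,khiu] add [wamlz,drfz,vnu] -> 13 lines: ebfiu mwlkg mji ehid tcz jzloy jmo pee wamlz drfz vnu mepo kypcg
Hunk 4: at line 5 remove [jmo,pee,wamlz] add [ehdyq] -> 11 lines: ebfiu mwlkg mji ehid tcz jzloy ehdyq drfz vnu mepo kypcg
Final line count: 11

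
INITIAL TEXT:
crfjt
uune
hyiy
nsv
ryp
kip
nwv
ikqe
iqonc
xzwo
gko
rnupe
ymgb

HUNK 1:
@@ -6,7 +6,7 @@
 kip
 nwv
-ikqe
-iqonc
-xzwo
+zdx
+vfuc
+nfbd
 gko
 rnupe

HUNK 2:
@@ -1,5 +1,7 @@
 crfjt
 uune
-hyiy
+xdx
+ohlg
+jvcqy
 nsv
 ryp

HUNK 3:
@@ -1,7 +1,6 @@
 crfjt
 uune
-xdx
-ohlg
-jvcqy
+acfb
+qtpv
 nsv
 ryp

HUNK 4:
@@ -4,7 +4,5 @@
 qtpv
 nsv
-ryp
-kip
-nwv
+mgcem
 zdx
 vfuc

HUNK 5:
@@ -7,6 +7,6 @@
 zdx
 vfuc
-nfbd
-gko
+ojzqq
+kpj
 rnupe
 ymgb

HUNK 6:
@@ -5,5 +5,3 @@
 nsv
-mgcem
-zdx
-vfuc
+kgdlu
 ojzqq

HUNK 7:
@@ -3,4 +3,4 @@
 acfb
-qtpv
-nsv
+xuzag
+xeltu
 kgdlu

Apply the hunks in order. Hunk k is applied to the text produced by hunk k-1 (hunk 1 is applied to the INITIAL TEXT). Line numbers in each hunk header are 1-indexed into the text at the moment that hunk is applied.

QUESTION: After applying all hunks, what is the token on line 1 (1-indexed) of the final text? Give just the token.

Hunk 1: at line 6 remove [ikqe,iqonc,xzwo] add [zdx,vfuc,nfbd] -> 13 lines: crfjt uune hyiy nsv ryp kip nwv zdx vfuc nfbd gko rnupe ymgb
Hunk 2: at line 1 remove [hyiy] add [xdx,ohlg,jvcqy] -> 15 lines: crfjt uune xdx ohlg jvcqy nsv ryp kip nwv zdx vfuc nfbd gko rnupe ymgb
Hunk 3: at line 1 remove [xdx,ohlg,jvcqy] add [acfb,qtpv] -> 14 lines: crfjt uune acfb qtpv nsv ryp kip nwv zdx vfuc nfbd gko rnupe ymgb
Hunk 4: at line 4 remove [ryp,kip,nwv] add [mgcem] -> 12 lines: crfjt uune acfb qtpv nsv mgcem zdx vfuc nfbd gko rnupe ymgb
Hunk 5: at line 7 remove [nfbd,gko] add [ojzqq,kpj] -> 12 lines: crfjt uune acfb qtpv nsv mgcem zdx vfuc ojzqq kpj rnupe ymgb
Hunk 6: at line 5 remove [mgcem,zdx,vfuc] add [kgdlu] -> 10 lines: crfjt uune acfb qtpv nsv kgdlu ojzqq kpj rnupe ymgb
Hunk 7: at line 3 remove [qtpv,nsv] add [xuzag,xeltu] -> 10 lines: crfjt uune acfb xuzag xeltu kgdlu ojzqq kpj rnupe ymgb
Final line 1: crfjt

Answer: crfjt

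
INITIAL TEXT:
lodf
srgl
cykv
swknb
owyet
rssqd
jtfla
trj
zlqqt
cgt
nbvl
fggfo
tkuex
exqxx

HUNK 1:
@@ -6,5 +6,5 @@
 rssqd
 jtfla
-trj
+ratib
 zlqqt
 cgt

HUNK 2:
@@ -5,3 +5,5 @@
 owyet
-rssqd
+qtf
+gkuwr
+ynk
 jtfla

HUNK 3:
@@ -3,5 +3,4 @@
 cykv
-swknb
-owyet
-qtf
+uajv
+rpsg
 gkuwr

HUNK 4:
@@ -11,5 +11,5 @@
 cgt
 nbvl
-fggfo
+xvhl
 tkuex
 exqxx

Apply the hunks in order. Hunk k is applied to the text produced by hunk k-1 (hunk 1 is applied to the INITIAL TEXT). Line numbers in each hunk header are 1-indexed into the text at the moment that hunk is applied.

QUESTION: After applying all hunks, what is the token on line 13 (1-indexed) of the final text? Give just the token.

Hunk 1: at line 6 remove [trj] add [ratib] -> 14 lines: lodf srgl cykv swknb owyet rssqd jtfla ratib zlqqt cgt nbvl fggfo tkuex exqxx
Hunk 2: at line 5 remove [rssqd] add [qtf,gkuwr,ynk] -> 16 lines: lodf srgl cykv swknb owyet qtf gkuwr ynk jtfla ratib zlqqt cgt nbvl fggfo tkuex exqxx
Hunk 3: at line 3 remove [swknb,owyet,qtf] add [uajv,rpsg] -> 15 lines: lodf srgl cykv uajv rpsg gkuwr ynk jtfla ratib zlqqt cgt nbvl fggfo tkuex exqxx
Hunk 4: at line 11 remove [fggfo] add [xvhl] -> 15 lines: lodf srgl cykv uajv rpsg gkuwr ynk jtfla ratib zlqqt cgt nbvl xvhl tkuex exqxx
Final line 13: xvhl

Answer: xvhl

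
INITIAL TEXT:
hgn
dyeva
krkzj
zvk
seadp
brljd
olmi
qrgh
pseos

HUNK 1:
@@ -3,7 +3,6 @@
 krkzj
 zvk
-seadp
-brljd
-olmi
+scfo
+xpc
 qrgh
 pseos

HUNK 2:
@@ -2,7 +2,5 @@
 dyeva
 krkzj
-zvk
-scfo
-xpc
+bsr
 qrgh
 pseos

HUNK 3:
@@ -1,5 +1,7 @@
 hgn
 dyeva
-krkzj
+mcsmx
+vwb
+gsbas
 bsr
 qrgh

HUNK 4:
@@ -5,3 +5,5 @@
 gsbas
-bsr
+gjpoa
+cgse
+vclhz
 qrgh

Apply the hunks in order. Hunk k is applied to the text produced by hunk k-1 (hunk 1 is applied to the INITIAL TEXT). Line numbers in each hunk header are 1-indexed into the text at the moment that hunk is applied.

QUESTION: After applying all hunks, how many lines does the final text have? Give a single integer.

Answer: 10

Derivation:
Hunk 1: at line 3 remove [seadp,brljd,olmi] add [scfo,xpc] -> 8 lines: hgn dyeva krkzj zvk scfo xpc qrgh pseos
Hunk 2: at line 2 remove [zvk,scfo,xpc] add [bsr] -> 6 lines: hgn dyeva krkzj bsr qrgh pseos
Hunk 3: at line 1 remove [krkzj] add [mcsmx,vwb,gsbas] -> 8 lines: hgn dyeva mcsmx vwb gsbas bsr qrgh pseos
Hunk 4: at line 5 remove [bsr] add [gjpoa,cgse,vclhz] -> 10 lines: hgn dyeva mcsmx vwb gsbas gjpoa cgse vclhz qrgh pseos
Final line count: 10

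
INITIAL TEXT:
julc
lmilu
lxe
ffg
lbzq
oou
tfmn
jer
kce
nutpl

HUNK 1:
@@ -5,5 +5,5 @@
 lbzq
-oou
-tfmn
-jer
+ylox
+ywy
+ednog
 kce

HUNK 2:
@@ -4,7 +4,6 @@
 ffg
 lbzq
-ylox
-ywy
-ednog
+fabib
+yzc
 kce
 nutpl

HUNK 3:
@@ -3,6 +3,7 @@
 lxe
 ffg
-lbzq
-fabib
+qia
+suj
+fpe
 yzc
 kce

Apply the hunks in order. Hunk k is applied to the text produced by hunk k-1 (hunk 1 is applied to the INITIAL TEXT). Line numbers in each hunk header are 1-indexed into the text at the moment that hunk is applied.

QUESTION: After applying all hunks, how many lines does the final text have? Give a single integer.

Answer: 10

Derivation:
Hunk 1: at line 5 remove [oou,tfmn,jer] add [ylox,ywy,ednog] -> 10 lines: julc lmilu lxe ffg lbzq ylox ywy ednog kce nutpl
Hunk 2: at line 4 remove [ylox,ywy,ednog] add [fabib,yzc] -> 9 lines: julc lmilu lxe ffg lbzq fabib yzc kce nutpl
Hunk 3: at line 3 remove [lbzq,fabib] add [qia,suj,fpe] -> 10 lines: julc lmilu lxe ffg qia suj fpe yzc kce nutpl
Final line count: 10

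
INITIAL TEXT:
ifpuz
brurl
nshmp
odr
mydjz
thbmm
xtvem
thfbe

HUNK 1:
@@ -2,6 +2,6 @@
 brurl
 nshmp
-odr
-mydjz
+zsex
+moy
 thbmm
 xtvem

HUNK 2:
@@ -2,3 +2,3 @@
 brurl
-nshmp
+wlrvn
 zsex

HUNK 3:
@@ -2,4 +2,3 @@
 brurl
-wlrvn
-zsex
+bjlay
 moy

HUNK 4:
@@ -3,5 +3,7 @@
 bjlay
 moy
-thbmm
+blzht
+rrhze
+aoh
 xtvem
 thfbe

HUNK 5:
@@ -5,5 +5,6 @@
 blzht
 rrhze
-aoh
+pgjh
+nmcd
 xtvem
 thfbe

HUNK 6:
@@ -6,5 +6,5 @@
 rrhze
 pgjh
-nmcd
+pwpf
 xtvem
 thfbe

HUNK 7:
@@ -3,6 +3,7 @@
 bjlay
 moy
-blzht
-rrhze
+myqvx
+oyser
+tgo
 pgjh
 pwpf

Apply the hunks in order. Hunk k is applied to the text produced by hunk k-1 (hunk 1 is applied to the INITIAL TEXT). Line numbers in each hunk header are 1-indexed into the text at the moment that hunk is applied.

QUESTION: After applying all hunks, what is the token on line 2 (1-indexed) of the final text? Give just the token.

Answer: brurl

Derivation:
Hunk 1: at line 2 remove [odr,mydjz] add [zsex,moy] -> 8 lines: ifpuz brurl nshmp zsex moy thbmm xtvem thfbe
Hunk 2: at line 2 remove [nshmp] add [wlrvn] -> 8 lines: ifpuz brurl wlrvn zsex moy thbmm xtvem thfbe
Hunk 3: at line 2 remove [wlrvn,zsex] add [bjlay] -> 7 lines: ifpuz brurl bjlay moy thbmm xtvem thfbe
Hunk 4: at line 3 remove [thbmm] add [blzht,rrhze,aoh] -> 9 lines: ifpuz brurl bjlay moy blzht rrhze aoh xtvem thfbe
Hunk 5: at line 5 remove [aoh] add [pgjh,nmcd] -> 10 lines: ifpuz brurl bjlay moy blzht rrhze pgjh nmcd xtvem thfbe
Hunk 6: at line 6 remove [nmcd] add [pwpf] -> 10 lines: ifpuz brurl bjlay moy blzht rrhze pgjh pwpf xtvem thfbe
Hunk 7: at line 3 remove [blzht,rrhze] add [myqvx,oyser,tgo] -> 11 lines: ifpuz brurl bjlay moy myqvx oyser tgo pgjh pwpf xtvem thfbe
Final line 2: brurl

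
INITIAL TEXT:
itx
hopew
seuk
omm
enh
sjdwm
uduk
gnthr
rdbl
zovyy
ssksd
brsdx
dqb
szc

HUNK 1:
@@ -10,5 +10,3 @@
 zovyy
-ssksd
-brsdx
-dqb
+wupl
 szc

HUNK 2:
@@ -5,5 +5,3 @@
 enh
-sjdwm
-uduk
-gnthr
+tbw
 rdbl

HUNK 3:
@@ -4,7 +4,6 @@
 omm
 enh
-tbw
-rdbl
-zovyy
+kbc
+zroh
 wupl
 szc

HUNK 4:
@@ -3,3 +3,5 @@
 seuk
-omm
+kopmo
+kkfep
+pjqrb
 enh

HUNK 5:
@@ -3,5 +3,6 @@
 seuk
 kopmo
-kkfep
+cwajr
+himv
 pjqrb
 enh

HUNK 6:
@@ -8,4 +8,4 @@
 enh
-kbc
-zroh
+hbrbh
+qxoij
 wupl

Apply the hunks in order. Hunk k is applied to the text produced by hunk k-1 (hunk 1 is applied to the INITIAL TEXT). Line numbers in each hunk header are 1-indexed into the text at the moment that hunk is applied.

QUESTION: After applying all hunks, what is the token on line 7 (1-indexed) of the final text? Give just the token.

Hunk 1: at line 10 remove [ssksd,brsdx,dqb] add [wupl] -> 12 lines: itx hopew seuk omm enh sjdwm uduk gnthr rdbl zovyy wupl szc
Hunk 2: at line 5 remove [sjdwm,uduk,gnthr] add [tbw] -> 10 lines: itx hopew seuk omm enh tbw rdbl zovyy wupl szc
Hunk 3: at line 4 remove [tbw,rdbl,zovyy] add [kbc,zroh] -> 9 lines: itx hopew seuk omm enh kbc zroh wupl szc
Hunk 4: at line 3 remove [omm] add [kopmo,kkfep,pjqrb] -> 11 lines: itx hopew seuk kopmo kkfep pjqrb enh kbc zroh wupl szc
Hunk 5: at line 3 remove [kkfep] add [cwajr,himv] -> 12 lines: itx hopew seuk kopmo cwajr himv pjqrb enh kbc zroh wupl szc
Hunk 6: at line 8 remove [kbc,zroh] add [hbrbh,qxoij] -> 12 lines: itx hopew seuk kopmo cwajr himv pjqrb enh hbrbh qxoij wupl szc
Final line 7: pjqrb

Answer: pjqrb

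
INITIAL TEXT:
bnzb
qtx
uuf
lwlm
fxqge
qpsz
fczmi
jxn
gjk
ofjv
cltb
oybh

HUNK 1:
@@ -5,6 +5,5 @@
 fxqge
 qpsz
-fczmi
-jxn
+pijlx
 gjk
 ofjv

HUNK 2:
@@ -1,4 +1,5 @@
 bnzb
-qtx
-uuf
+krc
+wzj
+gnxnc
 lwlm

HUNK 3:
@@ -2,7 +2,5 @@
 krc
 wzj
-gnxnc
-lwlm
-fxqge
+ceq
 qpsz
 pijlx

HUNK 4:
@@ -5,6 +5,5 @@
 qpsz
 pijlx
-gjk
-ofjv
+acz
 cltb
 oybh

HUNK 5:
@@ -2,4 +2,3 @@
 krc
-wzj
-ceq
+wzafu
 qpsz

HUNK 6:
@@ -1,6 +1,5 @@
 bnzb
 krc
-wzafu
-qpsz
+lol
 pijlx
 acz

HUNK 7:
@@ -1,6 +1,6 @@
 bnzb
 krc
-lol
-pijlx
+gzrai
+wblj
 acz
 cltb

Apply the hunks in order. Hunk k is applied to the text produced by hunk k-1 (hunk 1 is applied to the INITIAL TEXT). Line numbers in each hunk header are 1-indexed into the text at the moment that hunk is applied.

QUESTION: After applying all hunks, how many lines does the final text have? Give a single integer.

Answer: 7

Derivation:
Hunk 1: at line 5 remove [fczmi,jxn] add [pijlx] -> 11 lines: bnzb qtx uuf lwlm fxqge qpsz pijlx gjk ofjv cltb oybh
Hunk 2: at line 1 remove [qtx,uuf] add [krc,wzj,gnxnc] -> 12 lines: bnzb krc wzj gnxnc lwlm fxqge qpsz pijlx gjk ofjv cltb oybh
Hunk 3: at line 2 remove [gnxnc,lwlm,fxqge] add [ceq] -> 10 lines: bnzb krc wzj ceq qpsz pijlx gjk ofjv cltb oybh
Hunk 4: at line 5 remove [gjk,ofjv] add [acz] -> 9 lines: bnzb krc wzj ceq qpsz pijlx acz cltb oybh
Hunk 5: at line 2 remove [wzj,ceq] add [wzafu] -> 8 lines: bnzb krc wzafu qpsz pijlx acz cltb oybh
Hunk 6: at line 1 remove [wzafu,qpsz] add [lol] -> 7 lines: bnzb krc lol pijlx acz cltb oybh
Hunk 7: at line 1 remove [lol,pijlx] add [gzrai,wblj] -> 7 lines: bnzb krc gzrai wblj acz cltb oybh
Final line count: 7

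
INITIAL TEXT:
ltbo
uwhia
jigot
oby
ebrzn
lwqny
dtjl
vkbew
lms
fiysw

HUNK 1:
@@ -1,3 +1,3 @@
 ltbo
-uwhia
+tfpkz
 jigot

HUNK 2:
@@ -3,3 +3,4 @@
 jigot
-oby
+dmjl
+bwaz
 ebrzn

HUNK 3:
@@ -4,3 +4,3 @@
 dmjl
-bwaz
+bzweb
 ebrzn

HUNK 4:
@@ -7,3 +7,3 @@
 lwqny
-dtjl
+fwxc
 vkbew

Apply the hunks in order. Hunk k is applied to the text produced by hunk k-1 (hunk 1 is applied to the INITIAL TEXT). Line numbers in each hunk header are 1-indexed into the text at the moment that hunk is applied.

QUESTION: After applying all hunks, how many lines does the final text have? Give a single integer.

Hunk 1: at line 1 remove [uwhia] add [tfpkz] -> 10 lines: ltbo tfpkz jigot oby ebrzn lwqny dtjl vkbew lms fiysw
Hunk 2: at line 3 remove [oby] add [dmjl,bwaz] -> 11 lines: ltbo tfpkz jigot dmjl bwaz ebrzn lwqny dtjl vkbew lms fiysw
Hunk 3: at line 4 remove [bwaz] add [bzweb] -> 11 lines: ltbo tfpkz jigot dmjl bzweb ebrzn lwqny dtjl vkbew lms fiysw
Hunk 4: at line 7 remove [dtjl] add [fwxc] -> 11 lines: ltbo tfpkz jigot dmjl bzweb ebrzn lwqny fwxc vkbew lms fiysw
Final line count: 11

Answer: 11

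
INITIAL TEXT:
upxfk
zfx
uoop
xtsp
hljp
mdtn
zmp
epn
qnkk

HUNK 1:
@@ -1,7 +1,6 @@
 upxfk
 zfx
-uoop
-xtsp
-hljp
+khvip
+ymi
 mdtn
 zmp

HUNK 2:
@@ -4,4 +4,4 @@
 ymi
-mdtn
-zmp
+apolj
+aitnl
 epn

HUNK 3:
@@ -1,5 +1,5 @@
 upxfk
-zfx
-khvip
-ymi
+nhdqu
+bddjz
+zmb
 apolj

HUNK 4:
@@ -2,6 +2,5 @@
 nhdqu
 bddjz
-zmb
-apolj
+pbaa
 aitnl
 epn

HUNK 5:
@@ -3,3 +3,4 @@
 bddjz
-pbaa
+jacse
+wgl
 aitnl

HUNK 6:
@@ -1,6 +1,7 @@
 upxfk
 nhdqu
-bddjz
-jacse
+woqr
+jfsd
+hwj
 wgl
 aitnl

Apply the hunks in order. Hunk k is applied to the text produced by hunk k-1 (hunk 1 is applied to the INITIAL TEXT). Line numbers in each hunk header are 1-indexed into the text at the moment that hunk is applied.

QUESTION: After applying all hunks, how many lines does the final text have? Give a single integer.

Answer: 9

Derivation:
Hunk 1: at line 1 remove [uoop,xtsp,hljp] add [khvip,ymi] -> 8 lines: upxfk zfx khvip ymi mdtn zmp epn qnkk
Hunk 2: at line 4 remove [mdtn,zmp] add [apolj,aitnl] -> 8 lines: upxfk zfx khvip ymi apolj aitnl epn qnkk
Hunk 3: at line 1 remove [zfx,khvip,ymi] add [nhdqu,bddjz,zmb] -> 8 lines: upxfk nhdqu bddjz zmb apolj aitnl epn qnkk
Hunk 4: at line 2 remove [zmb,apolj] add [pbaa] -> 7 lines: upxfk nhdqu bddjz pbaa aitnl epn qnkk
Hunk 5: at line 3 remove [pbaa] add [jacse,wgl] -> 8 lines: upxfk nhdqu bddjz jacse wgl aitnl epn qnkk
Hunk 6: at line 1 remove [bddjz,jacse] add [woqr,jfsd,hwj] -> 9 lines: upxfk nhdqu woqr jfsd hwj wgl aitnl epn qnkk
Final line count: 9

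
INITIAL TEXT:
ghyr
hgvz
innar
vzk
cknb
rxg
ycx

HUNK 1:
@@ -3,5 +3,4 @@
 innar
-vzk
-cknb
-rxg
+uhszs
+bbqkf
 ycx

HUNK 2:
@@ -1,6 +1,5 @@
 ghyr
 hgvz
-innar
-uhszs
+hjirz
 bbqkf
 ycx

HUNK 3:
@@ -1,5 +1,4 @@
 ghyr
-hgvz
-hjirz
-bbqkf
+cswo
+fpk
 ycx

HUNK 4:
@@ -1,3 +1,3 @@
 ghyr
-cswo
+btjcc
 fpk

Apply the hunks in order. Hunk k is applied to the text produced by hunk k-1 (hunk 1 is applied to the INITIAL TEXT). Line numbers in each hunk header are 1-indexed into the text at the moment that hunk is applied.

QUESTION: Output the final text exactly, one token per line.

Answer: ghyr
btjcc
fpk
ycx

Derivation:
Hunk 1: at line 3 remove [vzk,cknb,rxg] add [uhszs,bbqkf] -> 6 lines: ghyr hgvz innar uhszs bbqkf ycx
Hunk 2: at line 1 remove [innar,uhszs] add [hjirz] -> 5 lines: ghyr hgvz hjirz bbqkf ycx
Hunk 3: at line 1 remove [hgvz,hjirz,bbqkf] add [cswo,fpk] -> 4 lines: ghyr cswo fpk ycx
Hunk 4: at line 1 remove [cswo] add [btjcc] -> 4 lines: ghyr btjcc fpk ycx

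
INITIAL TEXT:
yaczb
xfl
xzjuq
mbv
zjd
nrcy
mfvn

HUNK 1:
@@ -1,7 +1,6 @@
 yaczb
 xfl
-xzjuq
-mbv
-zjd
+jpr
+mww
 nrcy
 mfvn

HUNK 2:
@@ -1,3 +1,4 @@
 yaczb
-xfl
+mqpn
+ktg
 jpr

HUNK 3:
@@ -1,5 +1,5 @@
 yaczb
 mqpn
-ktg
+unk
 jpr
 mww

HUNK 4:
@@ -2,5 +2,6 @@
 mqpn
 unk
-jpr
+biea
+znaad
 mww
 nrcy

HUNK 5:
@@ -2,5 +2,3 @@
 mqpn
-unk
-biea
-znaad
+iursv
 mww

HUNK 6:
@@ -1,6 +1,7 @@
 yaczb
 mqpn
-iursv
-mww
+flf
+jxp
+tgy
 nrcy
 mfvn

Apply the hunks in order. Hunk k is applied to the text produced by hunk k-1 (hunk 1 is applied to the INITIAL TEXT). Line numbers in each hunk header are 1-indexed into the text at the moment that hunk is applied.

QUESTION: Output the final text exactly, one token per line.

Hunk 1: at line 1 remove [xzjuq,mbv,zjd] add [jpr,mww] -> 6 lines: yaczb xfl jpr mww nrcy mfvn
Hunk 2: at line 1 remove [xfl] add [mqpn,ktg] -> 7 lines: yaczb mqpn ktg jpr mww nrcy mfvn
Hunk 3: at line 1 remove [ktg] add [unk] -> 7 lines: yaczb mqpn unk jpr mww nrcy mfvn
Hunk 4: at line 2 remove [jpr] add [biea,znaad] -> 8 lines: yaczb mqpn unk biea znaad mww nrcy mfvn
Hunk 5: at line 2 remove [unk,biea,znaad] add [iursv] -> 6 lines: yaczb mqpn iursv mww nrcy mfvn
Hunk 6: at line 1 remove [iursv,mww] add [flf,jxp,tgy] -> 7 lines: yaczb mqpn flf jxp tgy nrcy mfvn

Answer: yaczb
mqpn
flf
jxp
tgy
nrcy
mfvn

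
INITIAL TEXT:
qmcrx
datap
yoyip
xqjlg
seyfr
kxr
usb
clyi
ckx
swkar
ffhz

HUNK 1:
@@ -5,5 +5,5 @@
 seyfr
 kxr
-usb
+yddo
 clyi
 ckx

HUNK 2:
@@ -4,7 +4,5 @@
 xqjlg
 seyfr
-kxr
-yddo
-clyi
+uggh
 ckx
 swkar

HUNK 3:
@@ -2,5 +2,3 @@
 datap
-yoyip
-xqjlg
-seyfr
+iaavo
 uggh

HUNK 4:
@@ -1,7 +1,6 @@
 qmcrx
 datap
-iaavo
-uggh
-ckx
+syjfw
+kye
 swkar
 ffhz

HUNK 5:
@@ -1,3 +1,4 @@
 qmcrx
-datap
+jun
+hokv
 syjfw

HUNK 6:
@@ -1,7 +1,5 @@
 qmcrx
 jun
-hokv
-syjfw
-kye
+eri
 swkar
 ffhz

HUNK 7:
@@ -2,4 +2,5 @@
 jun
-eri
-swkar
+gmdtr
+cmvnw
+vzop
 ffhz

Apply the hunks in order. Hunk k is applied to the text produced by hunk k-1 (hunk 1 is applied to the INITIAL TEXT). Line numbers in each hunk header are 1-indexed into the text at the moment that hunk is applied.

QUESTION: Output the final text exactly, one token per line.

Hunk 1: at line 5 remove [usb] add [yddo] -> 11 lines: qmcrx datap yoyip xqjlg seyfr kxr yddo clyi ckx swkar ffhz
Hunk 2: at line 4 remove [kxr,yddo,clyi] add [uggh] -> 9 lines: qmcrx datap yoyip xqjlg seyfr uggh ckx swkar ffhz
Hunk 3: at line 2 remove [yoyip,xqjlg,seyfr] add [iaavo] -> 7 lines: qmcrx datap iaavo uggh ckx swkar ffhz
Hunk 4: at line 1 remove [iaavo,uggh,ckx] add [syjfw,kye] -> 6 lines: qmcrx datap syjfw kye swkar ffhz
Hunk 5: at line 1 remove [datap] add [jun,hokv] -> 7 lines: qmcrx jun hokv syjfw kye swkar ffhz
Hunk 6: at line 1 remove [hokv,syjfw,kye] add [eri] -> 5 lines: qmcrx jun eri swkar ffhz
Hunk 7: at line 2 remove [eri,swkar] add [gmdtr,cmvnw,vzop] -> 6 lines: qmcrx jun gmdtr cmvnw vzop ffhz

Answer: qmcrx
jun
gmdtr
cmvnw
vzop
ffhz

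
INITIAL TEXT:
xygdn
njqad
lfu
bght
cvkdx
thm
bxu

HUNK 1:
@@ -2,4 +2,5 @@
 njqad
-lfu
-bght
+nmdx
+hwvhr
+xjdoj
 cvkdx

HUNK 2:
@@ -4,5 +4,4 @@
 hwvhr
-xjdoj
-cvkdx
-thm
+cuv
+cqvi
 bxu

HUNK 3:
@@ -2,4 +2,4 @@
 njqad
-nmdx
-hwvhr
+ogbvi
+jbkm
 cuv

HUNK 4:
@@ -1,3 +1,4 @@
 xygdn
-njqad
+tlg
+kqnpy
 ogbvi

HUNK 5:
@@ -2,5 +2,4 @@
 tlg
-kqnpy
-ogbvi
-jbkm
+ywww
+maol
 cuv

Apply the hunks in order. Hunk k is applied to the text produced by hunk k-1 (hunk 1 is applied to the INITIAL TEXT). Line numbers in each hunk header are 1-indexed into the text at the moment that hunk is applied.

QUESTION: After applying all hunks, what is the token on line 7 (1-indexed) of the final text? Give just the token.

Hunk 1: at line 2 remove [lfu,bght] add [nmdx,hwvhr,xjdoj] -> 8 lines: xygdn njqad nmdx hwvhr xjdoj cvkdx thm bxu
Hunk 2: at line 4 remove [xjdoj,cvkdx,thm] add [cuv,cqvi] -> 7 lines: xygdn njqad nmdx hwvhr cuv cqvi bxu
Hunk 3: at line 2 remove [nmdx,hwvhr] add [ogbvi,jbkm] -> 7 lines: xygdn njqad ogbvi jbkm cuv cqvi bxu
Hunk 4: at line 1 remove [njqad] add [tlg,kqnpy] -> 8 lines: xygdn tlg kqnpy ogbvi jbkm cuv cqvi bxu
Hunk 5: at line 2 remove [kqnpy,ogbvi,jbkm] add [ywww,maol] -> 7 lines: xygdn tlg ywww maol cuv cqvi bxu
Final line 7: bxu

Answer: bxu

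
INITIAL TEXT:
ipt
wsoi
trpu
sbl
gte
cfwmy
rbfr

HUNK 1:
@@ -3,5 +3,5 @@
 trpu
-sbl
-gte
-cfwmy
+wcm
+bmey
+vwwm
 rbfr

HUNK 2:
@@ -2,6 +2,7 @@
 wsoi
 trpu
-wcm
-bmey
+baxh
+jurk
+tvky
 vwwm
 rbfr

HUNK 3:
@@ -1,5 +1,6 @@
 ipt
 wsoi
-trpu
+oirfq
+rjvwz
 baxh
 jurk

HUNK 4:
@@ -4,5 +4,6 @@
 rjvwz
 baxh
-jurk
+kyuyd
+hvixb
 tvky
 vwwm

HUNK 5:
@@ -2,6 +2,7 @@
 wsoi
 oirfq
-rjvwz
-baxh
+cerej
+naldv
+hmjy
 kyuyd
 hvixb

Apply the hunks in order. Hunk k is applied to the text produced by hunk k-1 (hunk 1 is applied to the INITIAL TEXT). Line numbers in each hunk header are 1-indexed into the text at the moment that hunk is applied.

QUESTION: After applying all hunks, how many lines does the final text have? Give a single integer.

Hunk 1: at line 3 remove [sbl,gte,cfwmy] add [wcm,bmey,vwwm] -> 7 lines: ipt wsoi trpu wcm bmey vwwm rbfr
Hunk 2: at line 2 remove [wcm,bmey] add [baxh,jurk,tvky] -> 8 lines: ipt wsoi trpu baxh jurk tvky vwwm rbfr
Hunk 3: at line 1 remove [trpu] add [oirfq,rjvwz] -> 9 lines: ipt wsoi oirfq rjvwz baxh jurk tvky vwwm rbfr
Hunk 4: at line 4 remove [jurk] add [kyuyd,hvixb] -> 10 lines: ipt wsoi oirfq rjvwz baxh kyuyd hvixb tvky vwwm rbfr
Hunk 5: at line 2 remove [rjvwz,baxh] add [cerej,naldv,hmjy] -> 11 lines: ipt wsoi oirfq cerej naldv hmjy kyuyd hvixb tvky vwwm rbfr
Final line count: 11

Answer: 11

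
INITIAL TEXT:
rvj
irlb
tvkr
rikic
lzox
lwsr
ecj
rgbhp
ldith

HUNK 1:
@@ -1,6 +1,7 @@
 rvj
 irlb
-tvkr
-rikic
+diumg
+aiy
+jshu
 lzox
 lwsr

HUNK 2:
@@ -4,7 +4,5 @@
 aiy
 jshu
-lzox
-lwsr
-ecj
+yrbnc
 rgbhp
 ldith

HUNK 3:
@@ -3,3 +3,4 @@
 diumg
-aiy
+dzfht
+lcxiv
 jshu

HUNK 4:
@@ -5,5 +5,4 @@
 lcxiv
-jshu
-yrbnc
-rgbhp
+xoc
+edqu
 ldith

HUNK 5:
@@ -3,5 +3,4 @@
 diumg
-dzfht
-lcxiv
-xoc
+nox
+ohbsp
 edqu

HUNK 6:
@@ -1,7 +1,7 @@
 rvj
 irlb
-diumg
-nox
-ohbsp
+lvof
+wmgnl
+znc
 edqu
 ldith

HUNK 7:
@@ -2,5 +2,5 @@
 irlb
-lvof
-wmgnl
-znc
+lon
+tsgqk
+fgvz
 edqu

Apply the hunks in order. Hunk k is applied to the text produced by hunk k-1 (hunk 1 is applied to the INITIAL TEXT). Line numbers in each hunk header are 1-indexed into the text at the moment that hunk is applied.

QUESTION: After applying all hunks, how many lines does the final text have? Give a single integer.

Hunk 1: at line 1 remove [tvkr,rikic] add [diumg,aiy,jshu] -> 10 lines: rvj irlb diumg aiy jshu lzox lwsr ecj rgbhp ldith
Hunk 2: at line 4 remove [lzox,lwsr,ecj] add [yrbnc] -> 8 lines: rvj irlb diumg aiy jshu yrbnc rgbhp ldith
Hunk 3: at line 3 remove [aiy] add [dzfht,lcxiv] -> 9 lines: rvj irlb diumg dzfht lcxiv jshu yrbnc rgbhp ldith
Hunk 4: at line 5 remove [jshu,yrbnc,rgbhp] add [xoc,edqu] -> 8 lines: rvj irlb diumg dzfht lcxiv xoc edqu ldith
Hunk 5: at line 3 remove [dzfht,lcxiv,xoc] add [nox,ohbsp] -> 7 lines: rvj irlb diumg nox ohbsp edqu ldith
Hunk 6: at line 1 remove [diumg,nox,ohbsp] add [lvof,wmgnl,znc] -> 7 lines: rvj irlb lvof wmgnl znc edqu ldith
Hunk 7: at line 2 remove [lvof,wmgnl,znc] add [lon,tsgqk,fgvz] -> 7 lines: rvj irlb lon tsgqk fgvz edqu ldith
Final line count: 7

Answer: 7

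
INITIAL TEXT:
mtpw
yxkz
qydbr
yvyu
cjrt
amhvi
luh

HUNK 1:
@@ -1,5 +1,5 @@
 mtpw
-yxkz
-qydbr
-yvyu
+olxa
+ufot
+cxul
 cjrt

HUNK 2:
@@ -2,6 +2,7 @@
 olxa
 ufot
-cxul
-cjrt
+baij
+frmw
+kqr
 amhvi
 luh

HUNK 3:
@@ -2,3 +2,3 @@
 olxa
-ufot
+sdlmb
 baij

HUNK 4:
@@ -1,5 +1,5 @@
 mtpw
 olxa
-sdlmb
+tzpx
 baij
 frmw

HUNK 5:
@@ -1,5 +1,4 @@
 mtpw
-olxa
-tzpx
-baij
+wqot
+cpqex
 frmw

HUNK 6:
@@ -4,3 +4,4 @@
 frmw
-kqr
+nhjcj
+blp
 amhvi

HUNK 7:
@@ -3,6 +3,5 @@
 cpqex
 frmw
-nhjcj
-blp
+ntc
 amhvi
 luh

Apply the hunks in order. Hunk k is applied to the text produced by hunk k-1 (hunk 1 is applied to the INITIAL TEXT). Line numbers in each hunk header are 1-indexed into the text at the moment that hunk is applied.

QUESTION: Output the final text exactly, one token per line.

Hunk 1: at line 1 remove [yxkz,qydbr,yvyu] add [olxa,ufot,cxul] -> 7 lines: mtpw olxa ufot cxul cjrt amhvi luh
Hunk 2: at line 2 remove [cxul,cjrt] add [baij,frmw,kqr] -> 8 lines: mtpw olxa ufot baij frmw kqr amhvi luh
Hunk 3: at line 2 remove [ufot] add [sdlmb] -> 8 lines: mtpw olxa sdlmb baij frmw kqr amhvi luh
Hunk 4: at line 1 remove [sdlmb] add [tzpx] -> 8 lines: mtpw olxa tzpx baij frmw kqr amhvi luh
Hunk 5: at line 1 remove [olxa,tzpx,baij] add [wqot,cpqex] -> 7 lines: mtpw wqot cpqex frmw kqr amhvi luh
Hunk 6: at line 4 remove [kqr] add [nhjcj,blp] -> 8 lines: mtpw wqot cpqex frmw nhjcj blp amhvi luh
Hunk 7: at line 3 remove [nhjcj,blp] add [ntc] -> 7 lines: mtpw wqot cpqex frmw ntc amhvi luh

Answer: mtpw
wqot
cpqex
frmw
ntc
amhvi
luh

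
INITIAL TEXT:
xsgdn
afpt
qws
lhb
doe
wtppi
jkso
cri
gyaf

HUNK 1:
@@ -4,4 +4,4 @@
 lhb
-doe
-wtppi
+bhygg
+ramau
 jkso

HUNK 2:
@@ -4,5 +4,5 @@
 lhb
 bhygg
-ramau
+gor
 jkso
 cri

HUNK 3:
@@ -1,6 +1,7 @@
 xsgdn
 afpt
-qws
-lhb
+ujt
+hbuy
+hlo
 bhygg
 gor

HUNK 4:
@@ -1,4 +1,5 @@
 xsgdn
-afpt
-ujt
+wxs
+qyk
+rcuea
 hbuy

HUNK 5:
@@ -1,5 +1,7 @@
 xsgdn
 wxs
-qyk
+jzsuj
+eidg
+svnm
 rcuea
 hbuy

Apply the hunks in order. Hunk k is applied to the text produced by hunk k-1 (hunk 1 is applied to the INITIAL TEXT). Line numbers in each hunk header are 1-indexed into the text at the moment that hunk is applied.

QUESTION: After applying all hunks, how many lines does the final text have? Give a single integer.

Hunk 1: at line 4 remove [doe,wtppi] add [bhygg,ramau] -> 9 lines: xsgdn afpt qws lhb bhygg ramau jkso cri gyaf
Hunk 2: at line 4 remove [ramau] add [gor] -> 9 lines: xsgdn afpt qws lhb bhygg gor jkso cri gyaf
Hunk 3: at line 1 remove [qws,lhb] add [ujt,hbuy,hlo] -> 10 lines: xsgdn afpt ujt hbuy hlo bhygg gor jkso cri gyaf
Hunk 4: at line 1 remove [afpt,ujt] add [wxs,qyk,rcuea] -> 11 lines: xsgdn wxs qyk rcuea hbuy hlo bhygg gor jkso cri gyaf
Hunk 5: at line 1 remove [qyk] add [jzsuj,eidg,svnm] -> 13 lines: xsgdn wxs jzsuj eidg svnm rcuea hbuy hlo bhygg gor jkso cri gyaf
Final line count: 13

Answer: 13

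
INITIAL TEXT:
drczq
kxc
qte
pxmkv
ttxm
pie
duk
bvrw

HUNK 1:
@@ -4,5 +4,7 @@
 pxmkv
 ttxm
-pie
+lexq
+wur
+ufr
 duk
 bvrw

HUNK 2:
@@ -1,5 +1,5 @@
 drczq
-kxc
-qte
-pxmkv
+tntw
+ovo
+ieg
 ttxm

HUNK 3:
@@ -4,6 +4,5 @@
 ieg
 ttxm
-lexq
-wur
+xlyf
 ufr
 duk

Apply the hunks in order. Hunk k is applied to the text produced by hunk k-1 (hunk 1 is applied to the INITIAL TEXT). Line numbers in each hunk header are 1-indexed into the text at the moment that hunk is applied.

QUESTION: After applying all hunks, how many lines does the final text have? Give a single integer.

Hunk 1: at line 4 remove [pie] add [lexq,wur,ufr] -> 10 lines: drczq kxc qte pxmkv ttxm lexq wur ufr duk bvrw
Hunk 2: at line 1 remove [kxc,qte,pxmkv] add [tntw,ovo,ieg] -> 10 lines: drczq tntw ovo ieg ttxm lexq wur ufr duk bvrw
Hunk 3: at line 4 remove [lexq,wur] add [xlyf] -> 9 lines: drczq tntw ovo ieg ttxm xlyf ufr duk bvrw
Final line count: 9

Answer: 9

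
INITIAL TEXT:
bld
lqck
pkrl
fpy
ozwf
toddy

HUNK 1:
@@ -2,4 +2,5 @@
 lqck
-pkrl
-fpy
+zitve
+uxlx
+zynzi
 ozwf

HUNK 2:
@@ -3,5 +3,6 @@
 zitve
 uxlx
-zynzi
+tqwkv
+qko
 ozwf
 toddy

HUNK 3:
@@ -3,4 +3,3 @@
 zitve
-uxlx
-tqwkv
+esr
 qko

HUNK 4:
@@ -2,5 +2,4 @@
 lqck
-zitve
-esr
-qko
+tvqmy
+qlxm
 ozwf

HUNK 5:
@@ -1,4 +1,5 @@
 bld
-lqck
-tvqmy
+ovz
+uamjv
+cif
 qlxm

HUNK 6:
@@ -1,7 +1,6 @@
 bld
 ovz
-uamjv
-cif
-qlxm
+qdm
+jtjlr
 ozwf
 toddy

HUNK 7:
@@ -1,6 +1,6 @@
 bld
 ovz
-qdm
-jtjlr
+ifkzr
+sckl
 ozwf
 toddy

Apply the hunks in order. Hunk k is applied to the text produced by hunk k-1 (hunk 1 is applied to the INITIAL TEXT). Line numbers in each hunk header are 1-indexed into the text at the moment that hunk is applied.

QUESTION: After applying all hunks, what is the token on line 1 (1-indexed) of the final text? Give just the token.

Answer: bld

Derivation:
Hunk 1: at line 2 remove [pkrl,fpy] add [zitve,uxlx,zynzi] -> 7 lines: bld lqck zitve uxlx zynzi ozwf toddy
Hunk 2: at line 3 remove [zynzi] add [tqwkv,qko] -> 8 lines: bld lqck zitve uxlx tqwkv qko ozwf toddy
Hunk 3: at line 3 remove [uxlx,tqwkv] add [esr] -> 7 lines: bld lqck zitve esr qko ozwf toddy
Hunk 4: at line 2 remove [zitve,esr,qko] add [tvqmy,qlxm] -> 6 lines: bld lqck tvqmy qlxm ozwf toddy
Hunk 5: at line 1 remove [lqck,tvqmy] add [ovz,uamjv,cif] -> 7 lines: bld ovz uamjv cif qlxm ozwf toddy
Hunk 6: at line 1 remove [uamjv,cif,qlxm] add [qdm,jtjlr] -> 6 lines: bld ovz qdm jtjlr ozwf toddy
Hunk 7: at line 1 remove [qdm,jtjlr] add [ifkzr,sckl] -> 6 lines: bld ovz ifkzr sckl ozwf toddy
Final line 1: bld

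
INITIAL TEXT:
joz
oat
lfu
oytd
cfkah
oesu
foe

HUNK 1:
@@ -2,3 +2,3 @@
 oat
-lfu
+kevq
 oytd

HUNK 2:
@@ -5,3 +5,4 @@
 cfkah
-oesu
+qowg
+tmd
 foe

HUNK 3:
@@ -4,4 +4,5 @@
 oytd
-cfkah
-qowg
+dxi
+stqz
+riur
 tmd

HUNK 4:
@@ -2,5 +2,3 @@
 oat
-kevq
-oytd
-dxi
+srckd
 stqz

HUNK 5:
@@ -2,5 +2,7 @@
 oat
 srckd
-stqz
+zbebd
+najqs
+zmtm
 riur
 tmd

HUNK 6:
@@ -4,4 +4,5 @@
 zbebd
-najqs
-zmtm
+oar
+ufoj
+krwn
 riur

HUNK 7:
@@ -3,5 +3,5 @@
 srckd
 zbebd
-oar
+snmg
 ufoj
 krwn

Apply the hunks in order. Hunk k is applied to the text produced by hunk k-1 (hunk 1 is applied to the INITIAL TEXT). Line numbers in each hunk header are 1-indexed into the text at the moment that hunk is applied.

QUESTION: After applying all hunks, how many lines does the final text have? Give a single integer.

Hunk 1: at line 2 remove [lfu] add [kevq] -> 7 lines: joz oat kevq oytd cfkah oesu foe
Hunk 2: at line 5 remove [oesu] add [qowg,tmd] -> 8 lines: joz oat kevq oytd cfkah qowg tmd foe
Hunk 3: at line 4 remove [cfkah,qowg] add [dxi,stqz,riur] -> 9 lines: joz oat kevq oytd dxi stqz riur tmd foe
Hunk 4: at line 2 remove [kevq,oytd,dxi] add [srckd] -> 7 lines: joz oat srckd stqz riur tmd foe
Hunk 5: at line 2 remove [stqz] add [zbebd,najqs,zmtm] -> 9 lines: joz oat srckd zbebd najqs zmtm riur tmd foe
Hunk 6: at line 4 remove [najqs,zmtm] add [oar,ufoj,krwn] -> 10 lines: joz oat srckd zbebd oar ufoj krwn riur tmd foe
Hunk 7: at line 3 remove [oar] add [snmg] -> 10 lines: joz oat srckd zbebd snmg ufoj krwn riur tmd foe
Final line count: 10

Answer: 10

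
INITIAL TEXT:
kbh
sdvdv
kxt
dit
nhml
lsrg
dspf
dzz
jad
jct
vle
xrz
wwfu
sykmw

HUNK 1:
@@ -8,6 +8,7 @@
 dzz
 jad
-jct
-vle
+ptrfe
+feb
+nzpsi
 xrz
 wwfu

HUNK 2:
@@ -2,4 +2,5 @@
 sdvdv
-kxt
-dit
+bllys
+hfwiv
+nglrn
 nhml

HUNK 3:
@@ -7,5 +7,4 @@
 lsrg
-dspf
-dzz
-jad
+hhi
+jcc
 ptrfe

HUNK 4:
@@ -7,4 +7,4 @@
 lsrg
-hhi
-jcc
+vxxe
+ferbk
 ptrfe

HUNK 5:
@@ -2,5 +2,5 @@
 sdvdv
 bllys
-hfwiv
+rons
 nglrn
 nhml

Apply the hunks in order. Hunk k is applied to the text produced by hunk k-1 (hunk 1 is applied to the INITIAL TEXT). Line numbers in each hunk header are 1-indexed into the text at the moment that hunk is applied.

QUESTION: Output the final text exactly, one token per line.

Answer: kbh
sdvdv
bllys
rons
nglrn
nhml
lsrg
vxxe
ferbk
ptrfe
feb
nzpsi
xrz
wwfu
sykmw

Derivation:
Hunk 1: at line 8 remove [jct,vle] add [ptrfe,feb,nzpsi] -> 15 lines: kbh sdvdv kxt dit nhml lsrg dspf dzz jad ptrfe feb nzpsi xrz wwfu sykmw
Hunk 2: at line 2 remove [kxt,dit] add [bllys,hfwiv,nglrn] -> 16 lines: kbh sdvdv bllys hfwiv nglrn nhml lsrg dspf dzz jad ptrfe feb nzpsi xrz wwfu sykmw
Hunk 3: at line 7 remove [dspf,dzz,jad] add [hhi,jcc] -> 15 lines: kbh sdvdv bllys hfwiv nglrn nhml lsrg hhi jcc ptrfe feb nzpsi xrz wwfu sykmw
Hunk 4: at line 7 remove [hhi,jcc] add [vxxe,ferbk] -> 15 lines: kbh sdvdv bllys hfwiv nglrn nhml lsrg vxxe ferbk ptrfe feb nzpsi xrz wwfu sykmw
Hunk 5: at line 2 remove [hfwiv] add [rons] -> 15 lines: kbh sdvdv bllys rons nglrn nhml lsrg vxxe ferbk ptrfe feb nzpsi xrz wwfu sykmw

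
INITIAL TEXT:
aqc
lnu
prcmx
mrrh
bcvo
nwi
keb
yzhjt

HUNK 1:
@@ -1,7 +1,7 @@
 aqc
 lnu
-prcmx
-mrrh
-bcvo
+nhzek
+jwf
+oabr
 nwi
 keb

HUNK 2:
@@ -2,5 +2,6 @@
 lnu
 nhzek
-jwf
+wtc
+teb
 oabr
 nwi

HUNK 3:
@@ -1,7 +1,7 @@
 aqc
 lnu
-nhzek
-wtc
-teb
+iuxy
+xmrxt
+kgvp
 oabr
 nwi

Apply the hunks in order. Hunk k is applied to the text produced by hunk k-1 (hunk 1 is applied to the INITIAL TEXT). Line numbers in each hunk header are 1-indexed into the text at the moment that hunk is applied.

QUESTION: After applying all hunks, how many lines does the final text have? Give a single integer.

Hunk 1: at line 1 remove [prcmx,mrrh,bcvo] add [nhzek,jwf,oabr] -> 8 lines: aqc lnu nhzek jwf oabr nwi keb yzhjt
Hunk 2: at line 2 remove [jwf] add [wtc,teb] -> 9 lines: aqc lnu nhzek wtc teb oabr nwi keb yzhjt
Hunk 3: at line 1 remove [nhzek,wtc,teb] add [iuxy,xmrxt,kgvp] -> 9 lines: aqc lnu iuxy xmrxt kgvp oabr nwi keb yzhjt
Final line count: 9

Answer: 9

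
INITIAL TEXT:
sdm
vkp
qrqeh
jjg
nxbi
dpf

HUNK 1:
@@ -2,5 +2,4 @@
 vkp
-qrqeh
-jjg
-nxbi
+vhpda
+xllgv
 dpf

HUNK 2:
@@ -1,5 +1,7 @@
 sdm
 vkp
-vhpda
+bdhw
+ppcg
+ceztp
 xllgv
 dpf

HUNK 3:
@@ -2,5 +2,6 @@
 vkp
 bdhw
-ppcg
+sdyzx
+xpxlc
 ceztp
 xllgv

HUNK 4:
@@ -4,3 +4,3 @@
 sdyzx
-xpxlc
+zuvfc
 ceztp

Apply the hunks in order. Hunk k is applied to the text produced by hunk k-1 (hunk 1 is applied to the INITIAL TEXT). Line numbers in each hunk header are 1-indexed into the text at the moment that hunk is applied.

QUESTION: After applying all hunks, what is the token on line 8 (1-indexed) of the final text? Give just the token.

Answer: dpf

Derivation:
Hunk 1: at line 2 remove [qrqeh,jjg,nxbi] add [vhpda,xllgv] -> 5 lines: sdm vkp vhpda xllgv dpf
Hunk 2: at line 1 remove [vhpda] add [bdhw,ppcg,ceztp] -> 7 lines: sdm vkp bdhw ppcg ceztp xllgv dpf
Hunk 3: at line 2 remove [ppcg] add [sdyzx,xpxlc] -> 8 lines: sdm vkp bdhw sdyzx xpxlc ceztp xllgv dpf
Hunk 4: at line 4 remove [xpxlc] add [zuvfc] -> 8 lines: sdm vkp bdhw sdyzx zuvfc ceztp xllgv dpf
Final line 8: dpf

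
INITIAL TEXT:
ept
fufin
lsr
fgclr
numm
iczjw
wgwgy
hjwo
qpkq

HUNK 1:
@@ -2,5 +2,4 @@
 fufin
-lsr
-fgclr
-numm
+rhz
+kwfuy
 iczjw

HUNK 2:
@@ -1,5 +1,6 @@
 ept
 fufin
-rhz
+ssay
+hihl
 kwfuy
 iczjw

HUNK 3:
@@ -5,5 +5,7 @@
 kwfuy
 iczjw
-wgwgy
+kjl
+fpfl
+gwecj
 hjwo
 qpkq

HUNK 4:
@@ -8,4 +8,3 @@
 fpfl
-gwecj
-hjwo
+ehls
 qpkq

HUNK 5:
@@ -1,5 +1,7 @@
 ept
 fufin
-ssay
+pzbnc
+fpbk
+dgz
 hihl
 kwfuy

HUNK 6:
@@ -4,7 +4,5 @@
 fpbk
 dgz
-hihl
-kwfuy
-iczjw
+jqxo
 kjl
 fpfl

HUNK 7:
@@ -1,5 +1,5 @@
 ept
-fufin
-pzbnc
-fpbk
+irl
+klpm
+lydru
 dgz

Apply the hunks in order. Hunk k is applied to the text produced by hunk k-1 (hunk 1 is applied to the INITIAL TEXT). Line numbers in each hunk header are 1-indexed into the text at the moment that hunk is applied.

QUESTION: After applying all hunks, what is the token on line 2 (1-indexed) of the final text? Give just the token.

Answer: irl

Derivation:
Hunk 1: at line 2 remove [lsr,fgclr,numm] add [rhz,kwfuy] -> 8 lines: ept fufin rhz kwfuy iczjw wgwgy hjwo qpkq
Hunk 2: at line 1 remove [rhz] add [ssay,hihl] -> 9 lines: ept fufin ssay hihl kwfuy iczjw wgwgy hjwo qpkq
Hunk 3: at line 5 remove [wgwgy] add [kjl,fpfl,gwecj] -> 11 lines: ept fufin ssay hihl kwfuy iczjw kjl fpfl gwecj hjwo qpkq
Hunk 4: at line 8 remove [gwecj,hjwo] add [ehls] -> 10 lines: ept fufin ssay hihl kwfuy iczjw kjl fpfl ehls qpkq
Hunk 5: at line 1 remove [ssay] add [pzbnc,fpbk,dgz] -> 12 lines: ept fufin pzbnc fpbk dgz hihl kwfuy iczjw kjl fpfl ehls qpkq
Hunk 6: at line 4 remove [hihl,kwfuy,iczjw] add [jqxo] -> 10 lines: ept fufin pzbnc fpbk dgz jqxo kjl fpfl ehls qpkq
Hunk 7: at line 1 remove [fufin,pzbnc,fpbk] add [irl,klpm,lydru] -> 10 lines: ept irl klpm lydru dgz jqxo kjl fpfl ehls qpkq
Final line 2: irl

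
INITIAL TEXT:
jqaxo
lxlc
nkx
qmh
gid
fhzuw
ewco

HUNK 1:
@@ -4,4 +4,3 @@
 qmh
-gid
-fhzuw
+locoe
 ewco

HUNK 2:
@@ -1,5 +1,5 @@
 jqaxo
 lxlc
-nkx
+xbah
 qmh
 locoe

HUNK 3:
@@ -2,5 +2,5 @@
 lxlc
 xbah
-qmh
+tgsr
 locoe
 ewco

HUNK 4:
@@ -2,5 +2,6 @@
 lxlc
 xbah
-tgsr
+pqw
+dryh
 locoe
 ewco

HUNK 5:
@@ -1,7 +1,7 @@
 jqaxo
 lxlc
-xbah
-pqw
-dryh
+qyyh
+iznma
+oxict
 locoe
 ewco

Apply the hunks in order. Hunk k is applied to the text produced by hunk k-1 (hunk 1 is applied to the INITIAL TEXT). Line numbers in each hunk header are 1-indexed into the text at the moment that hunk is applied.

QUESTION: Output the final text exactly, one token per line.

Hunk 1: at line 4 remove [gid,fhzuw] add [locoe] -> 6 lines: jqaxo lxlc nkx qmh locoe ewco
Hunk 2: at line 1 remove [nkx] add [xbah] -> 6 lines: jqaxo lxlc xbah qmh locoe ewco
Hunk 3: at line 2 remove [qmh] add [tgsr] -> 6 lines: jqaxo lxlc xbah tgsr locoe ewco
Hunk 4: at line 2 remove [tgsr] add [pqw,dryh] -> 7 lines: jqaxo lxlc xbah pqw dryh locoe ewco
Hunk 5: at line 1 remove [xbah,pqw,dryh] add [qyyh,iznma,oxict] -> 7 lines: jqaxo lxlc qyyh iznma oxict locoe ewco

Answer: jqaxo
lxlc
qyyh
iznma
oxict
locoe
ewco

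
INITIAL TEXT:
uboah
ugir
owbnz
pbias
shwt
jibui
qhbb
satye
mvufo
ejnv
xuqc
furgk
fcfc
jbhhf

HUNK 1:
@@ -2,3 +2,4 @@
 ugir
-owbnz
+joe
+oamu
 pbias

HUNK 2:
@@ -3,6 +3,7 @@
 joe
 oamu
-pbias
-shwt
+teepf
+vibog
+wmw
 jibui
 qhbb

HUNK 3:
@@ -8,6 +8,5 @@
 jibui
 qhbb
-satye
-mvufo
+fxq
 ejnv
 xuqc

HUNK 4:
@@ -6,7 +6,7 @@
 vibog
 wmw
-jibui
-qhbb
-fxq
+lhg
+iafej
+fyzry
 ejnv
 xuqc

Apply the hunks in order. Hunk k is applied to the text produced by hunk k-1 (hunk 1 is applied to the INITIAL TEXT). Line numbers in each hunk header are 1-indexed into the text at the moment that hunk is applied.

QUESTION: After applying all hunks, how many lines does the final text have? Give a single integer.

Answer: 15

Derivation:
Hunk 1: at line 2 remove [owbnz] add [joe,oamu] -> 15 lines: uboah ugir joe oamu pbias shwt jibui qhbb satye mvufo ejnv xuqc furgk fcfc jbhhf
Hunk 2: at line 3 remove [pbias,shwt] add [teepf,vibog,wmw] -> 16 lines: uboah ugir joe oamu teepf vibog wmw jibui qhbb satye mvufo ejnv xuqc furgk fcfc jbhhf
Hunk 3: at line 8 remove [satye,mvufo] add [fxq] -> 15 lines: uboah ugir joe oamu teepf vibog wmw jibui qhbb fxq ejnv xuqc furgk fcfc jbhhf
Hunk 4: at line 6 remove [jibui,qhbb,fxq] add [lhg,iafej,fyzry] -> 15 lines: uboah ugir joe oamu teepf vibog wmw lhg iafej fyzry ejnv xuqc furgk fcfc jbhhf
Final line count: 15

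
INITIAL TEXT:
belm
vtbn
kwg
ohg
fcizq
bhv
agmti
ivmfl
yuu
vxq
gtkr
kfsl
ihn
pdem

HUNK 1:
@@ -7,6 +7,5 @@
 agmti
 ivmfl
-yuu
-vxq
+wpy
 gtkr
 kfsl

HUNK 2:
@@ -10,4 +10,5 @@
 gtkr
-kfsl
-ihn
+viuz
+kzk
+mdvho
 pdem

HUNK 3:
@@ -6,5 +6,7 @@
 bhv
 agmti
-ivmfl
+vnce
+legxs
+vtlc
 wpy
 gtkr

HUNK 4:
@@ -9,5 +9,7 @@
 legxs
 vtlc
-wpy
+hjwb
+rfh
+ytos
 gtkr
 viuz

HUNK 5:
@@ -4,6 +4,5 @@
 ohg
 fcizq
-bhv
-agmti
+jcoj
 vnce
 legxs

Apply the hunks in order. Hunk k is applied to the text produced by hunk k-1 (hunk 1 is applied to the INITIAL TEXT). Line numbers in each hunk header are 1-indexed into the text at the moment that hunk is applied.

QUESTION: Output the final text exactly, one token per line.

Hunk 1: at line 7 remove [yuu,vxq] add [wpy] -> 13 lines: belm vtbn kwg ohg fcizq bhv agmti ivmfl wpy gtkr kfsl ihn pdem
Hunk 2: at line 10 remove [kfsl,ihn] add [viuz,kzk,mdvho] -> 14 lines: belm vtbn kwg ohg fcizq bhv agmti ivmfl wpy gtkr viuz kzk mdvho pdem
Hunk 3: at line 6 remove [ivmfl] add [vnce,legxs,vtlc] -> 16 lines: belm vtbn kwg ohg fcizq bhv agmti vnce legxs vtlc wpy gtkr viuz kzk mdvho pdem
Hunk 4: at line 9 remove [wpy] add [hjwb,rfh,ytos] -> 18 lines: belm vtbn kwg ohg fcizq bhv agmti vnce legxs vtlc hjwb rfh ytos gtkr viuz kzk mdvho pdem
Hunk 5: at line 4 remove [bhv,agmti] add [jcoj] -> 17 lines: belm vtbn kwg ohg fcizq jcoj vnce legxs vtlc hjwb rfh ytos gtkr viuz kzk mdvho pdem

Answer: belm
vtbn
kwg
ohg
fcizq
jcoj
vnce
legxs
vtlc
hjwb
rfh
ytos
gtkr
viuz
kzk
mdvho
pdem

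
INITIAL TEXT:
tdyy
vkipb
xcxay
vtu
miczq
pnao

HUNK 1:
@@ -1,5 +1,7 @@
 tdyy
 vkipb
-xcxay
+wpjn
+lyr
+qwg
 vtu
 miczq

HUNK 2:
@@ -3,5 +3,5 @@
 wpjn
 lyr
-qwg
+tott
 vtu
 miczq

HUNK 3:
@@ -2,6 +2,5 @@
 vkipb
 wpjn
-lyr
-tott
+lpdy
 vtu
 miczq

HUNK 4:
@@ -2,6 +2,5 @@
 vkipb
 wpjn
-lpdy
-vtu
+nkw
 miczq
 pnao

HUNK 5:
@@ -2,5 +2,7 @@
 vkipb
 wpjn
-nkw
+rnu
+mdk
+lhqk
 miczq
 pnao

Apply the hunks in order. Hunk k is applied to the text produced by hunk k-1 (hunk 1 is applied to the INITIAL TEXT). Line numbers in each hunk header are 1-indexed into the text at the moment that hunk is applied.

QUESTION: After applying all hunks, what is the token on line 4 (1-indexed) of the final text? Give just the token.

Answer: rnu

Derivation:
Hunk 1: at line 1 remove [xcxay] add [wpjn,lyr,qwg] -> 8 lines: tdyy vkipb wpjn lyr qwg vtu miczq pnao
Hunk 2: at line 3 remove [qwg] add [tott] -> 8 lines: tdyy vkipb wpjn lyr tott vtu miczq pnao
Hunk 3: at line 2 remove [lyr,tott] add [lpdy] -> 7 lines: tdyy vkipb wpjn lpdy vtu miczq pnao
Hunk 4: at line 2 remove [lpdy,vtu] add [nkw] -> 6 lines: tdyy vkipb wpjn nkw miczq pnao
Hunk 5: at line 2 remove [nkw] add [rnu,mdk,lhqk] -> 8 lines: tdyy vkipb wpjn rnu mdk lhqk miczq pnao
Final line 4: rnu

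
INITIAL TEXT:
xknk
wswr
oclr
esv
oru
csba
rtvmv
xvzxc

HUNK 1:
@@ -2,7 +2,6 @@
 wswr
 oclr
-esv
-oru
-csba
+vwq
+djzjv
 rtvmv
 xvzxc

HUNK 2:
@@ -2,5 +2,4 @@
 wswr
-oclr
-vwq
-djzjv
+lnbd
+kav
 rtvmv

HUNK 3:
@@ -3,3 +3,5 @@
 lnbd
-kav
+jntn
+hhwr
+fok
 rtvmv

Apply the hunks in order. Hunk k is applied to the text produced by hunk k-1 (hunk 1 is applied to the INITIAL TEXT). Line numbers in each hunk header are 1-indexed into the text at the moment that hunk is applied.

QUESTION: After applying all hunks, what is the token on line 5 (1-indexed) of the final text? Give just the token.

Answer: hhwr

Derivation:
Hunk 1: at line 2 remove [esv,oru,csba] add [vwq,djzjv] -> 7 lines: xknk wswr oclr vwq djzjv rtvmv xvzxc
Hunk 2: at line 2 remove [oclr,vwq,djzjv] add [lnbd,kav] -> 6 lines: xknk wswr lnbd kav rtvmv xvzxc
Hunk 3: at line 3 remove [kav] add [jntn,hhwr,fok] -> 8 lines: xknk wswr lnbd jntn hhwr fok rtvmv xvzxc
Final line 5: hhwr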